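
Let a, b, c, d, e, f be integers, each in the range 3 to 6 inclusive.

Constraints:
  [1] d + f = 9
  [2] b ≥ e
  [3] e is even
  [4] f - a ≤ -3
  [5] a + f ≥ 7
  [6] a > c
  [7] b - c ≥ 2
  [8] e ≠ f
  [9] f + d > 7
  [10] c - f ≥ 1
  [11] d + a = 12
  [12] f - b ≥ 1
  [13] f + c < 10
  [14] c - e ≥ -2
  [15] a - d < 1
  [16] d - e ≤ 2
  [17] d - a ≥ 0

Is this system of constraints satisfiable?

Constraints 4, 7, 12, 14, 16, and 17 give f − b ≥ 1, b − c ≥ 2, c − e ≥ -2, e − d ≥ -2, d − a ≥ 0, a − f ≥ 3.
Adding all 6 inequalities: the left sides telescope to 0, and the right sides sum to 1 + 2 + (-2) + (-2) + 0 + 3 = 2. So 0 ≥ 2, which is false.

Unsatisfiable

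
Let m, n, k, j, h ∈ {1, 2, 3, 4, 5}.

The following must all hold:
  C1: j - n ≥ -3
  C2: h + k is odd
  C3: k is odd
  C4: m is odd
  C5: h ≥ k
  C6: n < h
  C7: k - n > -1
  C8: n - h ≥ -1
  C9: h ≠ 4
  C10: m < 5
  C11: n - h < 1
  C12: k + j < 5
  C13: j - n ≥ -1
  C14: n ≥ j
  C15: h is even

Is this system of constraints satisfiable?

Satisfiable

Take m = 1, n = 1, k = 1, j = 1, h = 2. Then constraint 1: j - n = 0; constraint 7: k - n = 0; constraint 8: n - h = -1, and every other listed constraint is also met.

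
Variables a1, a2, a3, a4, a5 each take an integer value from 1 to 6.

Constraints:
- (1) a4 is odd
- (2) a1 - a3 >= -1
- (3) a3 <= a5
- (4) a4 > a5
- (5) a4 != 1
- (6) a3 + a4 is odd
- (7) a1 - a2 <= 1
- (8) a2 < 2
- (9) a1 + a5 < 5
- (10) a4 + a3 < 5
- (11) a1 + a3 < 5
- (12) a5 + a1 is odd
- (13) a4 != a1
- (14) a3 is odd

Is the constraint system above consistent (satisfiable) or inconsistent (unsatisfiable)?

Constraint 14 makes a3 odd and constraint 1 makes a4 odd, so a3 + a4 must be even. Constraint 6 says a3 + a4 is odd — contradiction.

Unsatisfiable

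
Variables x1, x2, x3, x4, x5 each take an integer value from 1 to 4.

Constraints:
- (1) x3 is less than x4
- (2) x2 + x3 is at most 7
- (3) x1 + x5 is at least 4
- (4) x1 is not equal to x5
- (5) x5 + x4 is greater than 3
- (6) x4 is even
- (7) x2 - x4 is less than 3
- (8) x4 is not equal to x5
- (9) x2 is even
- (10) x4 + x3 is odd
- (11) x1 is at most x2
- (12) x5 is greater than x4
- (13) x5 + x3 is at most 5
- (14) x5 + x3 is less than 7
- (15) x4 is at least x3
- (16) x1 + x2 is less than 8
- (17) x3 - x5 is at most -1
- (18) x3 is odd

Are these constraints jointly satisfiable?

Satisfiable

Take x1 = 1, x2 = 4, x3 = 1, x4 = 2, x5 = 3. Then constraint 2: x2 + x3 = 5; constraint 3: x1 + x5 = 4, and every other listed constraint is also met.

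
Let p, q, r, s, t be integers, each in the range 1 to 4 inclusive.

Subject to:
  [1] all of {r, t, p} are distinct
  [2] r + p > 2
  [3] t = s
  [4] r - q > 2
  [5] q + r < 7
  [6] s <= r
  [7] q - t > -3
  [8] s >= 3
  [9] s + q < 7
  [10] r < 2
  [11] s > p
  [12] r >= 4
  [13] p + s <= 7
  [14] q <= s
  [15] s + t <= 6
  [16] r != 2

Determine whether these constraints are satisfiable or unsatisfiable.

From constraints 6 and 8: r ≥ s and s ≥ 3, so r ≥ 3. From constraint 10: r ≤ 1. But 1 < 3, so no value of r works.

Unsatisfiable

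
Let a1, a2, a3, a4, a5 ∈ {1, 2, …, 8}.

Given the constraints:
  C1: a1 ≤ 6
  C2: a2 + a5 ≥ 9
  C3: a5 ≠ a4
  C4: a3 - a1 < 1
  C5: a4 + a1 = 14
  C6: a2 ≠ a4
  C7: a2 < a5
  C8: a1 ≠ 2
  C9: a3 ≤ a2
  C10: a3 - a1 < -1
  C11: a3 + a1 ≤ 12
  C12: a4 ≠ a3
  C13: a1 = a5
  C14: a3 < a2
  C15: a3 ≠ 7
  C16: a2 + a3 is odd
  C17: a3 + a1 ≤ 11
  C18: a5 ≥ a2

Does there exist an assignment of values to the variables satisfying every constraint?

The assignment a1 = 6, a2 = 5, a3 = 4, a4 = 8, a5 = 6 works:
  constraint 2 holds since a2 + a5 = 11.
  constraint 4 holds since a3 - a1 = -2.
The rest check out directly.

Satisfiable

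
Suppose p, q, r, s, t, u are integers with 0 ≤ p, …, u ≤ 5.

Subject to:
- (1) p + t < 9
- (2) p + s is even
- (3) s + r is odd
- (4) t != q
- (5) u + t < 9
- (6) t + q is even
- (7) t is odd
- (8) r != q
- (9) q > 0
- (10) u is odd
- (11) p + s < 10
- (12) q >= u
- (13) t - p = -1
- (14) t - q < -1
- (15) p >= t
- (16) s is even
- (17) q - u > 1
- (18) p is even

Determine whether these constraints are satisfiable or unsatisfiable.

Satisfiable

Take p = 4, q = 5, r = 1, s = 4, t = 3, u = 3. Then constraint 1: p + t = 7; constraint 5: u + t = 6, and every other listed constraint is also met.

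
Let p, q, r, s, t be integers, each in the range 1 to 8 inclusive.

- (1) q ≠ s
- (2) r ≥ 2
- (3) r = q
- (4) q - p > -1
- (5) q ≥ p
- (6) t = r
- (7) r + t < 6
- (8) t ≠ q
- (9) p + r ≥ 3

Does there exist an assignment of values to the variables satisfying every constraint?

From constraints 3 and 6, t = r = q, so t = q. But constraint 8 says t ≠ q. Contradiction.

Unsatisfiable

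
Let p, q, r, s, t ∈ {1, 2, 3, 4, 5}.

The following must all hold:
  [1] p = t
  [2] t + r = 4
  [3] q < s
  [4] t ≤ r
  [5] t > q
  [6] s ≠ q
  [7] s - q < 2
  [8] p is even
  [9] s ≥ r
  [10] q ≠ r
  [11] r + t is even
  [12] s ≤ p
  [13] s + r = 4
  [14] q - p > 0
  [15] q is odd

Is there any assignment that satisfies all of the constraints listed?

Constraints 4, 5, 9, 12, and 14 give r ≤ s, s ≤ p, p < q, q < t, t ≤ r. Chaining: r ≤ s ≤ p < q < t ≤ r, which forces r < r — impossible.

Unsatisfiable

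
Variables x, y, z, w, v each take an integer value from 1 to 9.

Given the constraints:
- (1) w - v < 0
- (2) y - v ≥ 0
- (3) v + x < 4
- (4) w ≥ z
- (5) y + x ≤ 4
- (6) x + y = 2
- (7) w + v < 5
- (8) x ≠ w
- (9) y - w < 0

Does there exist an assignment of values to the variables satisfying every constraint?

Constraints 1, 2, and 9 give v ≤ y, y < w, w < v. Chaining: v ≤ y < w < v, which forces v < v — impossible.

Unsatisfiable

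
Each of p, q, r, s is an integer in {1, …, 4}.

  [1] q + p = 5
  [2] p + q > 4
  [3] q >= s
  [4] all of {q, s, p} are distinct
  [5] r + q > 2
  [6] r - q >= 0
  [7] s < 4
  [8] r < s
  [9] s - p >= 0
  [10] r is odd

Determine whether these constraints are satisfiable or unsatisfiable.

Unsatisfiable

Constraints 3, 6, and 8 give r < s, s ≤ q, q ≤ r. Chaining: r < s ≤ q ≤ r, which forces r < r — impossible.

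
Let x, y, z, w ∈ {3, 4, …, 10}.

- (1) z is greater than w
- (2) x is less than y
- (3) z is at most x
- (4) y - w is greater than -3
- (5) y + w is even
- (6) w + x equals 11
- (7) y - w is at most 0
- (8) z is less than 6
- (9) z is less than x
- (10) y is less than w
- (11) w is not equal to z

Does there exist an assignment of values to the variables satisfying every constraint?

Unsatisfiable

Constraints 1, 2, 7, and 9 give y ≤ w, w < z, z < x, x < y. Chaining: y ≤ w < z < x < y, which forces y < y — impossible.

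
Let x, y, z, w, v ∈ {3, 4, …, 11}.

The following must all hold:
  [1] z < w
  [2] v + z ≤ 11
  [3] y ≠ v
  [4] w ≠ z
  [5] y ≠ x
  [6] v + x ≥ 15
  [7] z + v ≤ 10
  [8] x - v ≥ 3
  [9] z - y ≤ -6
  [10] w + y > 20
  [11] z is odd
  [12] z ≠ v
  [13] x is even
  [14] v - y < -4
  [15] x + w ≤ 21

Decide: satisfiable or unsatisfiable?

Satisfiable

Try x = 10, y = 11, z = 3, w = 11, v = 6.
Check constraint 2: v + z = 9; constraint 6: v + x = 16; constraint 7: z + v = 9. The remaining constraints are straightforward to verify.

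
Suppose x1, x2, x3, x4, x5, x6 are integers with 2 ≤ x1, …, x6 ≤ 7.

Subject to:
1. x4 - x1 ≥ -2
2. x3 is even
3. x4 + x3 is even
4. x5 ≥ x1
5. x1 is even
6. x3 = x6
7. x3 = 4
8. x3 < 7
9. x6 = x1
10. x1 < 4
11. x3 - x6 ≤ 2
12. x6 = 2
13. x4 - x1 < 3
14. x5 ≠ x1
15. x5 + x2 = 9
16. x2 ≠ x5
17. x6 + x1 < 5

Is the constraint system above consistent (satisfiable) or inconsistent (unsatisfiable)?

Constraint 7 fixes x3 = 4 and constraint 12 fixes x6 = 2, but constraint 6 requires x3 = x6. Since 4 ≠ 2, contradiction.

Unsatisfiable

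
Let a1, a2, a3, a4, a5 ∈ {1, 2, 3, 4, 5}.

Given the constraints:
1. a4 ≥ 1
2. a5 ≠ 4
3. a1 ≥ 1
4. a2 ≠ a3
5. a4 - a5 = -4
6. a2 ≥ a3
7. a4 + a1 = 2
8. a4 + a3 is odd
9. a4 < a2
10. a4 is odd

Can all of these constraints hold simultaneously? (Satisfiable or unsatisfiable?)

The assignment a1 = 1, a2 = 4, a3 = 2, a4 = 1, a5 = 5 works:
  constraint 5 holds since a4 - a5 = -4.
  constraint 7 holds since a4 + a1 = 2.
The rest check out directly.

Satisfiable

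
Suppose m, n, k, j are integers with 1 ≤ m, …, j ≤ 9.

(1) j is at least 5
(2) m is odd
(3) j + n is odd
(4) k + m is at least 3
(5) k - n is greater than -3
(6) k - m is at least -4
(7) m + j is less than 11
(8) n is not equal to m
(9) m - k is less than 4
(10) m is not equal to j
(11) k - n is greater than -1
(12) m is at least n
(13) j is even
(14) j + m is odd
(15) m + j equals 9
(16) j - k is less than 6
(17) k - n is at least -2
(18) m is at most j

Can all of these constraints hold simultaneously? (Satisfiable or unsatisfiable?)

Satisfiable

Try m = 3, n = 1, k = 1, j = 6.
Check constraint 4: k + m = 4; constraint 5: k - n = 0; constraint 6: k - m = -2. The remaining constraints are straightforward to verify.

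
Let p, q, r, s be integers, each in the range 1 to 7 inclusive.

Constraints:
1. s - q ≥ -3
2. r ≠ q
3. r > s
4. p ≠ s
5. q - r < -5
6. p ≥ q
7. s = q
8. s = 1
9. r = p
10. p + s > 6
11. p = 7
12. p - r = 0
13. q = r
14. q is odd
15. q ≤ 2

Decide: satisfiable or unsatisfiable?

Unsatisfiable

Constraint 8 fixes s = 1 and constraint 11 fixes p = 7. Constraints 7, 9, and 13 give s = q = r = p, so s = p. But 1 ≠ 7 — contradiction.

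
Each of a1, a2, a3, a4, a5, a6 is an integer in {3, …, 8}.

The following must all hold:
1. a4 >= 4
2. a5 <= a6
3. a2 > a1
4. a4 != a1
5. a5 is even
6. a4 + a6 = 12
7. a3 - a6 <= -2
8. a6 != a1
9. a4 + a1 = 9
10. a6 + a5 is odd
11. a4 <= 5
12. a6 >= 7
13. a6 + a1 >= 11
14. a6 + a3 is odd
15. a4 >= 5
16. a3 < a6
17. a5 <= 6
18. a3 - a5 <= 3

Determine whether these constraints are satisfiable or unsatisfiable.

Take a1 = 4, a2 = 7, a3 = 4, a4 = 5, a5 = 4, a6 = 7. Then constraint 6: a4 + a6 = 12; constraint 7: a3 - a6 = -3; constraint 9: a4 + a1 = 9, and every other listed constraint is also met.

Satisfiable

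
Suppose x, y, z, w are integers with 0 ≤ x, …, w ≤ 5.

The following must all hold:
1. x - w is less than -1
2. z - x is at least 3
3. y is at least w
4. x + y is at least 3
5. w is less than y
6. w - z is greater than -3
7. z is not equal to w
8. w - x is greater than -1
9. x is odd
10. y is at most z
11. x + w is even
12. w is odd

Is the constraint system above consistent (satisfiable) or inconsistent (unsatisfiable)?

Satisfiable

One satisfying assignment is x = 1, y = 5, z = 5, w = 3.
For the less obvious constraints — constraint 1: x - w = -2; constraint 2: z - x = 4; constraint 4: x + y = 6 — and the others hold by inspection.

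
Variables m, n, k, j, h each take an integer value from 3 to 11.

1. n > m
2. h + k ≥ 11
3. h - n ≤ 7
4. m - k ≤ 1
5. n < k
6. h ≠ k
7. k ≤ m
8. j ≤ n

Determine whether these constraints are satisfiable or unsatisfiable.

Unsatisfiable

Constraints 1, 5, and 7 give m < n, n < k, k ≤ m. Chaining: m < n < k ≤ m, which forces m < m — impossible.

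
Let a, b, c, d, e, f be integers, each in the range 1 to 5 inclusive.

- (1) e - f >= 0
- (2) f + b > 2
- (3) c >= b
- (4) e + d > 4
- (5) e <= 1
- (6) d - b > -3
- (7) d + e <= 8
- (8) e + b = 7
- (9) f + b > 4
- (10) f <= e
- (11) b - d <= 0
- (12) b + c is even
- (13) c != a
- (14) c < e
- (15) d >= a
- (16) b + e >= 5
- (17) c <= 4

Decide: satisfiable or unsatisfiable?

Unsatisfiable

From constraint 5: e ≤ 1. From constraints 3 and 17: b ≤ c ≤ 4. Hence e + b ≤ 5. But constraint 8 requires e + b = 7, and 7 > 5. Contradiction.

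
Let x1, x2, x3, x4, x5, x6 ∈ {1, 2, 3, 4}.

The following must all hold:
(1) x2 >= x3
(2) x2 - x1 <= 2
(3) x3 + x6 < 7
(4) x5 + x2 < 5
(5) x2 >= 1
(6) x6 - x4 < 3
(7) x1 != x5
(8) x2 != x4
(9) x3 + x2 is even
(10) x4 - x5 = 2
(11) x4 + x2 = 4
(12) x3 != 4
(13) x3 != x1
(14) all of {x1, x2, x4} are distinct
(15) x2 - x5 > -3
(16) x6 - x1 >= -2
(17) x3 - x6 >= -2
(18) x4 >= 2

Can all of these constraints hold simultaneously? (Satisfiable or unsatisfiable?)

Satisfiable

Setting (x1, x2, x3, x4, x5, x6) = (2, 1, 1, 3, 1, 3) satisfies everything: constraint 2: x2 - x1 = -1; constraint 3: x3 + x6 = 4; constraint 4: x5 + x2 = 2, and the others follow.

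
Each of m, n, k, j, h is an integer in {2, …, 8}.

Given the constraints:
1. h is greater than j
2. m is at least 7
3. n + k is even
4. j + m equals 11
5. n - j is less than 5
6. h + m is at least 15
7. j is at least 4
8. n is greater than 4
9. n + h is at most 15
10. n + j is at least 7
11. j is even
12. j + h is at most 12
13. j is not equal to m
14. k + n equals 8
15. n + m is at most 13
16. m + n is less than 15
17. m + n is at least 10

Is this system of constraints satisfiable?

Setting (m, n, k, j, h) = (7, 6, 2, 4, 8) satisfies everything: constraint 4: j + m = 11; constraint 5: n - j = 2, and the others follow.

Satisfiable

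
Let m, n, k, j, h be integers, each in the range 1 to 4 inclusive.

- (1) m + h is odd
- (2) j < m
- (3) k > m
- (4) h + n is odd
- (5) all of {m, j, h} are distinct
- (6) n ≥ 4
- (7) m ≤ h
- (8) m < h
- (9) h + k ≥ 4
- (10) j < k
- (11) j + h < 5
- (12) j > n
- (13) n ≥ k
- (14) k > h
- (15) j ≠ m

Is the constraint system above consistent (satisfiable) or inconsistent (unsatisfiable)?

Constraints 2, 7, 12, 13, and 14 give j < m, m ≤ h, h < k, k ≤ n, n < j. Chaining: j < m ≤ h < k ≤ n < j, which forces j < j — impossible.

Unsatisfiable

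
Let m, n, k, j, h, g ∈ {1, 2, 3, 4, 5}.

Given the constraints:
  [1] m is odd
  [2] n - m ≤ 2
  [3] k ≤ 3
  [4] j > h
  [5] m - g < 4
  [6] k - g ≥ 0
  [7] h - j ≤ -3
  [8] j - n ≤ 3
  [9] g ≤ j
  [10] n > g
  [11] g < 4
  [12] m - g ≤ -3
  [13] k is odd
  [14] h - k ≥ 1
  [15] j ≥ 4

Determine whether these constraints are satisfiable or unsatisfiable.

Constraints 2, 6, 7, 8, 12, and 14 give h − k ≥ 1, k − g ≥ 0, g − m ≥ 3, m − n ≥ -2, n − j ≥ -3, j − h ≥ 3.
Adding all 6 inequalities: the left sides telescope to 0, and the right sides sum to 1 + 0 + 3 + (-2) + (-3) + 3 = 2. So 0 ≥ 2, which is false.

Unsatisfiable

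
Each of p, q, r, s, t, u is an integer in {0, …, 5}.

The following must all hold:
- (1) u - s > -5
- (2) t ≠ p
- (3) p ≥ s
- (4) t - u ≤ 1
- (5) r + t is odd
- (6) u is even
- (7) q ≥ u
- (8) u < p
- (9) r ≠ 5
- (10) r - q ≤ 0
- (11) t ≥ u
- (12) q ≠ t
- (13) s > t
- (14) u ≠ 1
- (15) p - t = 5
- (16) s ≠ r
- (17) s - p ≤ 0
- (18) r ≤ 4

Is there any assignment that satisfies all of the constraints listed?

The assignment p = 5, q = 2, r = 1, s = 3, t = 0, u = 0 works:
  constraint 1 holds since u - s = -3.
  constraint 4 holds since t - u = 0.
The rest check out directly.

Satisfiable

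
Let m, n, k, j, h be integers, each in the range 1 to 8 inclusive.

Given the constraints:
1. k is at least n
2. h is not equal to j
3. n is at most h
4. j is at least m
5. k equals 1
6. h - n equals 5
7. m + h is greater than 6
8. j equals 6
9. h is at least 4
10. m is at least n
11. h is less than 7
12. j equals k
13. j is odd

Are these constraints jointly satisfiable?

Unsatisfiable

Constraint 8 fixes j = 6 and constraint 5 fixes k = 1, but constraint 12 requires j = k. Since 6 ≠ 1, contradiction.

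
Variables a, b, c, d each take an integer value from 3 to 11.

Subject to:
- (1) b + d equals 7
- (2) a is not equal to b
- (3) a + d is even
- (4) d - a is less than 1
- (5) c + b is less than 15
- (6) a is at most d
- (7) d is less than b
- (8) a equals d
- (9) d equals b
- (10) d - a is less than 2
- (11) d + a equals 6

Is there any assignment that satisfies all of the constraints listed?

From constraints 8 and 9, a = d = b, so a = b. But constraint 2 says a ≠ b. Contradiction.

Unsatisfiable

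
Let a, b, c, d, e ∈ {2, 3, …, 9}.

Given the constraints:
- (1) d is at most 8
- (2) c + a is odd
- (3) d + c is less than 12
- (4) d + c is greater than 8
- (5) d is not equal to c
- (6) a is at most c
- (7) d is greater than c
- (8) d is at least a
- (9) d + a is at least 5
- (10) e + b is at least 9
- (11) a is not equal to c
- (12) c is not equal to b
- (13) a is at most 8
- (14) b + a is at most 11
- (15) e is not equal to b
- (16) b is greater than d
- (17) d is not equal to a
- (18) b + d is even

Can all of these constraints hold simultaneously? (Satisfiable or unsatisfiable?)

Satisfiable

The assignment a = 2, b = 8, c = 3, d = 6, e = 4 works:
  constraint 3 holds since d + c = 9.
  constraint 4 holds since d + c = 9.
The rest check out directly.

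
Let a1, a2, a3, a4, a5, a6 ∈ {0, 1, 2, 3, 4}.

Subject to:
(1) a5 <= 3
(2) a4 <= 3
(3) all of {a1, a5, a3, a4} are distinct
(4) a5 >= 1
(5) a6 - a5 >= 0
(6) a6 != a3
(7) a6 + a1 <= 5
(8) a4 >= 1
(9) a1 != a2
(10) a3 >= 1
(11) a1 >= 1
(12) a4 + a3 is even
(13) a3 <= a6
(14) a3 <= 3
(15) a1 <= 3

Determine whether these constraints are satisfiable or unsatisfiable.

Constraints 1, 2, 4, 8, 10, 11, 14, and 15 confine each of a1, a5, a3, a4 to the 3 values {1, …, 3}.
Constraint 3 requires all 4 of them to be distinct, but only 3 values are available — impossible by the pigeonhole principle.

Unsatisfiable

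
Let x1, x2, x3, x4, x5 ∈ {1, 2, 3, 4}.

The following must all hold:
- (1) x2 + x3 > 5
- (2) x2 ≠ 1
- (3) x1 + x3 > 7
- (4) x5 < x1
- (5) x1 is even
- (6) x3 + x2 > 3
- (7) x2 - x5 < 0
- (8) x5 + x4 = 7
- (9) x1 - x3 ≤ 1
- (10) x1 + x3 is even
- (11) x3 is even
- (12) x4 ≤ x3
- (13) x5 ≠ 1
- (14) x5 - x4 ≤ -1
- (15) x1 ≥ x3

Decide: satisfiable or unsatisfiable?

The assignment x1 = 4, x2 = 2, x3 = 4, x4 = 4, x5 = 3 works:
  constraint 1 holds since x2 + x3 = 6.
  constraint 3 holds since x1 + x3 = 8.
The rest check out directly.

Satisfiable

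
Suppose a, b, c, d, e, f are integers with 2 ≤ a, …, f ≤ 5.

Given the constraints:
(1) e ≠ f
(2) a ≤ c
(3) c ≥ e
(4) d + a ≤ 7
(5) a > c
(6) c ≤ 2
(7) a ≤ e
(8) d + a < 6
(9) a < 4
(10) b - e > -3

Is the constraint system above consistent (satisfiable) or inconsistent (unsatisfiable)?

Constraints 3, 5, and 7 give e ≤ c, c < a, a ≤ e. Chaining: e ≤ c < a ≤ e, which forces e < e — impossible.

Unsatisfiable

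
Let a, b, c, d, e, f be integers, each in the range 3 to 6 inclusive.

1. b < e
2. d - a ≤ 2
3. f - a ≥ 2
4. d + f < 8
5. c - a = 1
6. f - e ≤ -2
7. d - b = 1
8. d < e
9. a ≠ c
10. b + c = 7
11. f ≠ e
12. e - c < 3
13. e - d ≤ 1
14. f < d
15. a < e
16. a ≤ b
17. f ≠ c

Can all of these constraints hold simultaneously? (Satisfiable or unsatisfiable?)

Unsatisfiable

Constraints 2, 3, 6, and 13 give a − d ≥ -2, d − e ≥ -1, e − f ≥ 2, f − a ≥ 2.
Adding all 4 inequalities: the left sides telescope to 0, and the right sides sum to (-2) + (-1) + 2 + 2 = 1. So 0 ≥ 1, which is false.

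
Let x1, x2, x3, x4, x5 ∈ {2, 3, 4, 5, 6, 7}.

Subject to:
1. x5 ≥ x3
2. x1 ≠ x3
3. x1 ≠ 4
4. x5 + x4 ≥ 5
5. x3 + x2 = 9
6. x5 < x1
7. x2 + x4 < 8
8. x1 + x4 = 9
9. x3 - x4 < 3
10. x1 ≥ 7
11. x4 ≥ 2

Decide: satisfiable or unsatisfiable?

Try x1 = 7, x2 = 5, x3 = 4, x4 = 2, x5 = 5.
Check constraint 4: x5 + x4 = 7; constraint 5: x3 + x2 = 9; constraint 7: x2 + x4 = 7. The remaining constraints are straightforward to verify.

Satisfiable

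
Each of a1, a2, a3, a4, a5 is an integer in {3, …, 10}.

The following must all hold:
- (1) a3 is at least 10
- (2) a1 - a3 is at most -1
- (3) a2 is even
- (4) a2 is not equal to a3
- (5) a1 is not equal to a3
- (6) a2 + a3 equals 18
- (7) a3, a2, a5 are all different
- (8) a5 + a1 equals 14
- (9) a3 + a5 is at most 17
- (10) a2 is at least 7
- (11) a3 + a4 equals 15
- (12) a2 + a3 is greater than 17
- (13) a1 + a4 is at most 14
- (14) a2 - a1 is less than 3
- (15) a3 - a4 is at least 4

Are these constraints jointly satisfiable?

Take a1 = 8, a2 = 8, a3 = 10, a4 = 5, a5 = 6. Then constraint 2: a1 - a3 = -2; constraint 6: a2 + a3 = 18; constraint 8: a5 + a1 = 14, and every other listed constraint is also met.

Satisfiable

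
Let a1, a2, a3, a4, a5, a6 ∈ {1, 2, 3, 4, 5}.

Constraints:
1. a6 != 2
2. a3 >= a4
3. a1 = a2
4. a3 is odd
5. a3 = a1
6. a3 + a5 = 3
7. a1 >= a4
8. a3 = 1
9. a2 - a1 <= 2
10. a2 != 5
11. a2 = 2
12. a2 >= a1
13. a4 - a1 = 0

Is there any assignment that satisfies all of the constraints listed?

Unsatisfiable

Constraint 8 fixes a3 = 1 and constraint 11 fixes a2 = 2. Constraints 3 and 5 give a3 = a1 = a2, so a3 = a2. But 1 ≠ 2 — contradiction.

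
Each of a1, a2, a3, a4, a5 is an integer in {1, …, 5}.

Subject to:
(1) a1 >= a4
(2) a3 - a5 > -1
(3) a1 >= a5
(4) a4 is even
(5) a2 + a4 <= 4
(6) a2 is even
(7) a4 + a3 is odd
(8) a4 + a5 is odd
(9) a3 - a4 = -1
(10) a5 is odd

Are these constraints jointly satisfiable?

One satisfying assignment is a1 = 3, a2 = 2, a3 = 1, a4 = 2, a5 = 1.
For the less obvious constraints — constraint 2: a3 - a5 = 0; constraint 5: a2 + a4 = 4 — and the others hold by inspection.

Satisfiable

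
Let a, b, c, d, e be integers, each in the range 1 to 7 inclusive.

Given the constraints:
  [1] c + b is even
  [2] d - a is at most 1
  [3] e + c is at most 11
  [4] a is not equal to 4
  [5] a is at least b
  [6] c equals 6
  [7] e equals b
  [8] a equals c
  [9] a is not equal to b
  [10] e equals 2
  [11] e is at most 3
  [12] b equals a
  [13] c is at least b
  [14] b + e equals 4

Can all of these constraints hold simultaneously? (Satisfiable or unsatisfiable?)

Unsatisfiable

Constraint 10 fixes e = 2 and constraint 6 fixes c = 6. Constraints 7, 8, and 12 give e = b = a = c, so e = c. But 2 ≠ 6 — contradiction.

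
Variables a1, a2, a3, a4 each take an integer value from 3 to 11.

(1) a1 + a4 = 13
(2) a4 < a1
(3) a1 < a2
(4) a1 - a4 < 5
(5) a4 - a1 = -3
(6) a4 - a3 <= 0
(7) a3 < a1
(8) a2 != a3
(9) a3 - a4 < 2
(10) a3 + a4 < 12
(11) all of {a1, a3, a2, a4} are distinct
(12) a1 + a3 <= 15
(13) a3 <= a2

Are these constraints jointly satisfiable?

Try a1 = 8, a2 = 10, a3 = 6, a4 = 5.
Check constraint 1: a1 + a4 = 13; constraint 4: a1 - a4 = 3; constraint 5: a4 - a1 = -3. The remaining constraints are straightforward to verify.

Satisfiable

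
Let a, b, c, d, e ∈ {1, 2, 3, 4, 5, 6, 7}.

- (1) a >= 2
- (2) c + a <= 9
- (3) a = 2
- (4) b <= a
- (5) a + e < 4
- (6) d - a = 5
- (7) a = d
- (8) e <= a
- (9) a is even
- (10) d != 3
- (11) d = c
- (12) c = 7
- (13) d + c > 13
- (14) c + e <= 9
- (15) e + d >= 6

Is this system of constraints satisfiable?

Constraint 3 fixes a = 2 and constraint 12 fixes c = 7. Constraints 7 and 11 give a = d = c, so a = c. But 2 ≠ 7 — contradiction.

Unsatisfiable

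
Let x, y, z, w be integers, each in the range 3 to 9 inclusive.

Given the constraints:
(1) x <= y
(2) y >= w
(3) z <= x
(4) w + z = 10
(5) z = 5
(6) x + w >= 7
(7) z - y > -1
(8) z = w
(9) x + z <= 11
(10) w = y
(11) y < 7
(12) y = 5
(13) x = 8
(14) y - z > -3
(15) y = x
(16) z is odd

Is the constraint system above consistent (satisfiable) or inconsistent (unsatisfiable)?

Unsatisfiable

Constraint 5 fixes z = 5 and constraint 13 fixes x = 8. Constraints 8, 10, and 15 give z = w = y = x, so z = x. But 5 ≠ 8 — contradiction.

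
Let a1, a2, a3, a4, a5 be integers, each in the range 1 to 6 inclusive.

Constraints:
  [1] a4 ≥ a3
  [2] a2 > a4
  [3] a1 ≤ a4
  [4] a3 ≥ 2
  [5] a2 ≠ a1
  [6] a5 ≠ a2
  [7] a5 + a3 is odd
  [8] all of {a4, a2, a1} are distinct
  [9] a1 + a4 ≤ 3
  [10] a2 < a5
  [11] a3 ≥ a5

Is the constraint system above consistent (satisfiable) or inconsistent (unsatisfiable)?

Unsatisfiable

Constraints 1, 2, 10, and 11 give a2 < a5, a5 ≤ a3, a3 ≤ a4, a4 < a2. Chaining: a2 < a5 ≤ a3 ≤ a4 < a2, which forces a2 < a2 — impossible.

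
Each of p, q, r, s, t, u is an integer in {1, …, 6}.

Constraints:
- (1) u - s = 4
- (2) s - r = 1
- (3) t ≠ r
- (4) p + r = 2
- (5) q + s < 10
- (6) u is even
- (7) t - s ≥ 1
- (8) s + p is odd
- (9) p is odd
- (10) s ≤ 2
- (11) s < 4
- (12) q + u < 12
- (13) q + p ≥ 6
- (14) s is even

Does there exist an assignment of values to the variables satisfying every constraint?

One satisfying assignment is p = 1, q = 5, r = 1, s = 2, t = 4, u = 6.
For the less obvious constraints — constraint 1: u - s = 4; constraint 2: s - r = 1; constraint 4: p + r = 2 — and the others hold by inspection.

Satisfiable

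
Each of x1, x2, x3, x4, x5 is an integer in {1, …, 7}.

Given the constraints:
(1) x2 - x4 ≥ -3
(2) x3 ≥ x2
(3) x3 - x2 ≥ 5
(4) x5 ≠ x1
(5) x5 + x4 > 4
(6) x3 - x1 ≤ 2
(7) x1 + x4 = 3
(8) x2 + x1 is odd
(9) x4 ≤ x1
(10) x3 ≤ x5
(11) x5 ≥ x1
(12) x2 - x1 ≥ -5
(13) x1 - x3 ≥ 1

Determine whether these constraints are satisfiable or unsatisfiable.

Unsatisfiable

Constraints 3, 12, and 13 give x3 − x2 ≥ 5, x2 − x1 ≥ -5, x1 − x3 ≥ 1.
Adding all 3 inequalities: the left sides telescope to 0, and the right sides sum to 5 + (-5) + 1 = 1. So 0 ≥ 1, which is false.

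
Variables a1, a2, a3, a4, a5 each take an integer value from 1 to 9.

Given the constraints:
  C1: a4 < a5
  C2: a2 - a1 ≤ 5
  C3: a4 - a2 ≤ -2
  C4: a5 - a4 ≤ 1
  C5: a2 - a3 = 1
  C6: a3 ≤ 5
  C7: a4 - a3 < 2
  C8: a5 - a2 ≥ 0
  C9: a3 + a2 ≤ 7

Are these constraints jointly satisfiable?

Constraints 3, 4, and 8 give a2 − a4 ≥ 2, a4 − a5 ≥ -1, a5 − a2 ≥ 0.
Adding all 3 inequalities: the left sides telescope to 0, and the right sides sum to 2 + (-1) + 0 = 1. So 0 ≥ 1, which is false.

Unsatisfiable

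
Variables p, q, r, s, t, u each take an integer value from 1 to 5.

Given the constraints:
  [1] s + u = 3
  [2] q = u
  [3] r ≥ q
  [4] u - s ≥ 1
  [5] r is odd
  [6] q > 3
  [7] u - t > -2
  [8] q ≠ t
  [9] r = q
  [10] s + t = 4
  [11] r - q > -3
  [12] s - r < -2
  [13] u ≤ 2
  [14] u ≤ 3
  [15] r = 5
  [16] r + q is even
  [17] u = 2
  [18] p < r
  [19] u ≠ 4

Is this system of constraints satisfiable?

Unsatisfiable

Constraint 15 fixes r = 5 and constraint 17 fixes u = 2. Constraints 2 and 9 give r = q = u, so r = u. But 5 ≠ 2 — contradiction.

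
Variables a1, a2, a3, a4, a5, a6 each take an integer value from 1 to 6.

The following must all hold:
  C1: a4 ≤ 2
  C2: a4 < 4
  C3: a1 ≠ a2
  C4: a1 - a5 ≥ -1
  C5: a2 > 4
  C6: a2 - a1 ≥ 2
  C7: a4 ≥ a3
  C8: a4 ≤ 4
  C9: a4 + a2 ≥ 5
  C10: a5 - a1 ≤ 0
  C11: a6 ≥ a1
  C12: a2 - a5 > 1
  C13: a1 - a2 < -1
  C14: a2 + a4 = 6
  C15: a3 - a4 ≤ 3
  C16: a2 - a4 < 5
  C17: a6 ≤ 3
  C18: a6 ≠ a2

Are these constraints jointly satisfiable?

One satisfying assignment is a1 = 1, a2 = 5, a3 = 1, a4 = 1, a5 = 1, a6 = 3.
For the less obvious constraints — constraint 4: a1 - a5 = 0; constraint 6: a2 - a1 = 4; constraint 9: a4 + a2 = 6 — and the others hold by inspection.

Satisfiable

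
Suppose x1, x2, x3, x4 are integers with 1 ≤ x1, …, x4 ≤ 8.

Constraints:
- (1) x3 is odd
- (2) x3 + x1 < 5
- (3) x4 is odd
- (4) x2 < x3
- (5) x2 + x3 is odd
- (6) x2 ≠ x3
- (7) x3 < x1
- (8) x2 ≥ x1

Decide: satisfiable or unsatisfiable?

Unsatisfiable

Constraints 4, 7, and 8 give x2 < x3, x3 < x1, x1 ≤ x2. Chaining: x2 < x3 < x1 ≤ x2, which forces x2 < x2 — impossible.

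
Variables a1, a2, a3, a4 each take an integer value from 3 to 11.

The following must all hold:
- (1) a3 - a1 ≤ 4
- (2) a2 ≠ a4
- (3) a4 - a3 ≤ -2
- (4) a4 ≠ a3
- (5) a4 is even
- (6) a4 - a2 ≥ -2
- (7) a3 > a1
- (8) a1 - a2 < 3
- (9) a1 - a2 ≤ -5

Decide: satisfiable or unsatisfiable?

Constraints 1, 3, 6, and 9 give a1 − a3 ≥ -4, a3 − a4 ≥ 2, a4 − a2 ≥ -2, a2 − a1 ≥ 5.
Adding all 4 inequalities: the left sides telescope to 0, and the right sides sum to (-4) + 2 + (-2) + 5 = 1. So 0 ≥ 1, which is false.

Unsatisfiable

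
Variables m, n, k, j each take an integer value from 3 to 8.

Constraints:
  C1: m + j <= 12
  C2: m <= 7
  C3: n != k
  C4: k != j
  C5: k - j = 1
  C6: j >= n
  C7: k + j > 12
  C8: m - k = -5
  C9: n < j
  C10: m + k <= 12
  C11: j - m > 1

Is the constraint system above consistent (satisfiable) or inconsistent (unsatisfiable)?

One satisfying assignment is m = 3, n = 6, k = 8, j = 7.
For the less obvious constraints — constraint 1: m + j = 10; constraint 5: k - j = 1 — and the others hold by inspection.

Satisfiable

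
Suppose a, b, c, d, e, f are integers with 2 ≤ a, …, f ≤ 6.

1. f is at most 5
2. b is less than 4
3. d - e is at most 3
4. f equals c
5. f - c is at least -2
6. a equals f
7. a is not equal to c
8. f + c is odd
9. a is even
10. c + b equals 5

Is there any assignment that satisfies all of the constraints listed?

Unsatisfiable

From constraints 4 and 6, a = f = c, so a = c. But constraint 7 says a ≠ c. Contradiction.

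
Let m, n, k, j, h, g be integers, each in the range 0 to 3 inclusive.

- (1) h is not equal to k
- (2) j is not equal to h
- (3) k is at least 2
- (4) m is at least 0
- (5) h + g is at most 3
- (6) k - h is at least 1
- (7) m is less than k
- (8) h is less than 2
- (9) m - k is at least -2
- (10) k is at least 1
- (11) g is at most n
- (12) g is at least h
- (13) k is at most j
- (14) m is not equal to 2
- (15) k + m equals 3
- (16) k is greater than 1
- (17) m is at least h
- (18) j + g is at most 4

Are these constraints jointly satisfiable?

Satisfiable

Try m = 1, n = 2, k = 2, j = 2, h = 0, g = 1.
Check constraint 5: h + g = 1; constraint 6: k - h = 2; constraint 9: m - k = -1. The remaining constraints are straightforward to verify.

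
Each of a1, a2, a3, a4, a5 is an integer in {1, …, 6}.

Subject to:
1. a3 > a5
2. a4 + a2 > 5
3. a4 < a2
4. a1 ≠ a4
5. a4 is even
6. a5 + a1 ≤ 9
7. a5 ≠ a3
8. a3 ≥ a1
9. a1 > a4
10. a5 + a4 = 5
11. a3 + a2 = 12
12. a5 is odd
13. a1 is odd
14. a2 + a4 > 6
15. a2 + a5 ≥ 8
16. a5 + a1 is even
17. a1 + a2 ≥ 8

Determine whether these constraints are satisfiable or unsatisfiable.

Take a1 = 3, a2 = 6, a3 = 6, a4 = 2, a5 = 3. Then constraint 2: a4 + a2 = 8; constraint 6: a5 + a1 = 6, and every other listed constraint is also met.

Satisfiable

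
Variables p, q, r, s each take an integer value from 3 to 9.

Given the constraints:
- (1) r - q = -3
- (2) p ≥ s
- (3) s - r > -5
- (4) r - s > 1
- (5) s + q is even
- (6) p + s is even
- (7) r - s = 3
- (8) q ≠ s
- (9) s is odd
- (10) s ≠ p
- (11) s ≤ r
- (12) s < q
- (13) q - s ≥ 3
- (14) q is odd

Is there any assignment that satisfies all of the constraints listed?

Satisfiable

One satisfying assignment is p = 9, q = 9, r = 6, s = 3.
For the less obvious constraints — constraint 1: r - q = -3; constraint 3: s - r = -3; constraint 4: r - s = 3 — and the others hold by inspection.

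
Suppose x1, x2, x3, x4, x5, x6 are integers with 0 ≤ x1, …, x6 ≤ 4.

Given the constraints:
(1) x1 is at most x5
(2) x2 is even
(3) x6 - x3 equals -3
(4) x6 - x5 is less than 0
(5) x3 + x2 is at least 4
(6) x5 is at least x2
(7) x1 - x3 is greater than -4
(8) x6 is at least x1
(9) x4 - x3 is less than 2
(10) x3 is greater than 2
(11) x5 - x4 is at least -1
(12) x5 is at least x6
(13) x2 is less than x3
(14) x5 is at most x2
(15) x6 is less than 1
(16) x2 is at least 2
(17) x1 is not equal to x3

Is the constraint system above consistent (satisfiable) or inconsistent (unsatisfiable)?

Satisfiable

Setting (x1, x2, x3, x4, x5, x6) = (0, 2, 3, 3, 2, 0) satisfies everything: constraint 3: x6 - x3 = -3; constraint 4: x6 - x5 = -2; constraint 5: x3 + x2 = 5, and the others follow.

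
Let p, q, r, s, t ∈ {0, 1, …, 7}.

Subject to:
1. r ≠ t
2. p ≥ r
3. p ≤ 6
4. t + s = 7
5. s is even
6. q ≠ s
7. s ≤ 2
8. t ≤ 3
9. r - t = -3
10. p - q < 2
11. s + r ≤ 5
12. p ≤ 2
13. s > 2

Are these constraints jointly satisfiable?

Unsatisfiable

From constraint 8: t ≤ 3. From constraint 7: s ≤ 2. Hence t + s ≤ 5. But constraint 4 requires t + s = 7, and 7 > 5. Contradiction.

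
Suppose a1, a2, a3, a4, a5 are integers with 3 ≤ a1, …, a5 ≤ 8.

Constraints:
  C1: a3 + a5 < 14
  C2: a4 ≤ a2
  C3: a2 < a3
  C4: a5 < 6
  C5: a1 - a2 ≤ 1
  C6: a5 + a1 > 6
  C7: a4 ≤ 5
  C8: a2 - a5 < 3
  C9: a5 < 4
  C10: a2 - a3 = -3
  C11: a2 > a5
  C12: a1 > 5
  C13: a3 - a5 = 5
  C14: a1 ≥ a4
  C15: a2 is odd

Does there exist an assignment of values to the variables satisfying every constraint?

Try a1 = 6, a2 = 5, a3 = 8, a4 = 4, a5 = 3.
Check constraint 1: a3 + a5 = 11; constraint 5: a1 - a2 = 1; constraint 6: a5 + a1 = 9. The remaining constraints are straightforward to verify.

Satisfiable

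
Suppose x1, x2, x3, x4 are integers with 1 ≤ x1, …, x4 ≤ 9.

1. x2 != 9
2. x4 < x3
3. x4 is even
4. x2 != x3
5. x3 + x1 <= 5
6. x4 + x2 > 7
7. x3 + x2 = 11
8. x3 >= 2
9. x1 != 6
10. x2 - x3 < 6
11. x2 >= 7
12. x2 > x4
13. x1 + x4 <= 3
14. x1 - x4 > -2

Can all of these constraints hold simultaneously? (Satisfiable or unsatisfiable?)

Take x1 = 1, x2 = 8, x3 = 3, x4 = 2. Then constraint 5: x3 + x1 = 4; constraint 6: x4 + x2 = 10; constraint 7: x3 + x2 = 11, and every other listed constraint is also met.

Satisfiable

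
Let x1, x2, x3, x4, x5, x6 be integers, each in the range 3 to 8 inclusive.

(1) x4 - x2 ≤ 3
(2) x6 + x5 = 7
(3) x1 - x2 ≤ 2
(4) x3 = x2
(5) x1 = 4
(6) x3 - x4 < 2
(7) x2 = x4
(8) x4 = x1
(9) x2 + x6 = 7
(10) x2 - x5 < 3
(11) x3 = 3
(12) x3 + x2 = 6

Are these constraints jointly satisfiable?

Unsatisfiable

Constraint 11 fixes x3 = 3 and constraint 5 fixes x1 = 4. Constraints 4, 7, and 8 give x3 = x2 = x4 = x1, so x3 = x1. But 3 ≠ 4 — contradiction.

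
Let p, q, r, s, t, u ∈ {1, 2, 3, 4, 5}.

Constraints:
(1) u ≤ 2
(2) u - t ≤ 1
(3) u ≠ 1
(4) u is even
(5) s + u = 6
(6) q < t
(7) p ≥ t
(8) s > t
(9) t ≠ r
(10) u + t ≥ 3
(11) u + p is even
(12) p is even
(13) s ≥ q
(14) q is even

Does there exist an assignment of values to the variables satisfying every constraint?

Satisfiable

Setting (p, q, r, s, t, u) = (4, 2, 2, 4, 3, 2) satisfies everything: constraint 2: u - t = -1; constraint 5: s + u = 6, and the others follow.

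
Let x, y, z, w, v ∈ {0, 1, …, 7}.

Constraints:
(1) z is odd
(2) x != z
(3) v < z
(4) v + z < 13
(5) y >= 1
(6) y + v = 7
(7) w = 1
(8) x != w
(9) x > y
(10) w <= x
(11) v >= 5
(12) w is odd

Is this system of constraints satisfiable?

Satisfiable

One satisfying assignment is x = 6, y = 2, z = 7, w = 1, v = 5.
For the less obvious constraints — constraint 4: v + z = 12; constraint 6: y + v = 7 — and the others hold by inspection.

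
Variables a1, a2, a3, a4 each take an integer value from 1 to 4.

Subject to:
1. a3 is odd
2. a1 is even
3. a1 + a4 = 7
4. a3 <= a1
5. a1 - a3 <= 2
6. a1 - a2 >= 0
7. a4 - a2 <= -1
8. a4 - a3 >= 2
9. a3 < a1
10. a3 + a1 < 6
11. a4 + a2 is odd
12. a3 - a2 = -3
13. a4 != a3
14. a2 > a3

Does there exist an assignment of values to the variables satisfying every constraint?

Constraints 5, 6, 7, and 8 give a3 − a1 ≥ -2, a1 − a2 ≥ 0, a2 − a4 ≥ 1, a4 − a3 ≥ 2.
Adding all 4 inequalities: the left sides telescope to 0, and the right sides sum to (-2) + 0 + 1 + 2 = 1. So 0 ≥ 1, which is false.

Unsatisfiable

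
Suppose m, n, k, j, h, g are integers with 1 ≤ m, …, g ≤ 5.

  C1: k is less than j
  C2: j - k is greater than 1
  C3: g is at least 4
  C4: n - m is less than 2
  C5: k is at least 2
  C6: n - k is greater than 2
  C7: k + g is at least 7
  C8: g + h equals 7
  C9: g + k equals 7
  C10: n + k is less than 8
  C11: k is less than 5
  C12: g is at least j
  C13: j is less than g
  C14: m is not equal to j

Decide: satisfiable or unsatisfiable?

Setting (m, n, k, j, h, g) = (5, 5, 2, 4, 2, 5) satisfies everything: constraint 2: j - k = 2; constraint 4: n - m = 0, and the others follow.

Satisfiable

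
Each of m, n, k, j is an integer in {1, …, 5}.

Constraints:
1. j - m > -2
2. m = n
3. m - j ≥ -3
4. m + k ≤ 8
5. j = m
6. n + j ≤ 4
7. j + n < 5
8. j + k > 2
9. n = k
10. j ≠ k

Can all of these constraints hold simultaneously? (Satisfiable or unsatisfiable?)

Unsatisfiable

From constraints 2, 5, and 9, j = m = n = k, so j = k. But constraint 10 says j ≠ k. Contradiction.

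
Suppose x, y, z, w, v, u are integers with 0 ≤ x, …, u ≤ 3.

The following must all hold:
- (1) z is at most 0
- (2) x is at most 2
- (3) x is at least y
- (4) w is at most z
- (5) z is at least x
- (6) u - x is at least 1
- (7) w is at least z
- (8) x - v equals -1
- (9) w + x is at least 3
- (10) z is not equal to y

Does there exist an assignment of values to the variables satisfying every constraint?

Unsatisfiable

From constraints 1 and 4: w ≤ z ≤ 0. From constraint 2: x ≤ 2. Hence w + x ≤ 2. But constraint 9 requires w + x ≥ 3, and 3 > 2. Contradiction.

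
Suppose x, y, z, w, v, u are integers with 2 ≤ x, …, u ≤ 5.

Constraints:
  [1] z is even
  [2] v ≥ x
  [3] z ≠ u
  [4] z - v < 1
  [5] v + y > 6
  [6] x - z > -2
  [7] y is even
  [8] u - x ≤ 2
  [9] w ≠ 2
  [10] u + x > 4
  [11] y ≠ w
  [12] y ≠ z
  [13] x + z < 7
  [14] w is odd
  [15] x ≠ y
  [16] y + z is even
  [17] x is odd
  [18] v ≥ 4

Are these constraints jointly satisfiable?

Try x = 3, y = 4, z = 2, w = 3, v = 4, u = 3.
Check constraint 4: z - v = -2; constraint 5: v + y = 8. The remaining constraints are straightforward to verify.

Satisfiable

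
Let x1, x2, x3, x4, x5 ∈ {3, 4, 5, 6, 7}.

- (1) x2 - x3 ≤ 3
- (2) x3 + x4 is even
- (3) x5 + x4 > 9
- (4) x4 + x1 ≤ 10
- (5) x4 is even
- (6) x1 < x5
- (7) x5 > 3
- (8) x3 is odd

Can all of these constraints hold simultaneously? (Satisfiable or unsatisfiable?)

Constraint 8 makes x3 odd and constraint 5 makes x4 even, so x3 + x4 must be odd. Constraint 2 says x3 + x4 is even — contradiction.

Unsatisfiable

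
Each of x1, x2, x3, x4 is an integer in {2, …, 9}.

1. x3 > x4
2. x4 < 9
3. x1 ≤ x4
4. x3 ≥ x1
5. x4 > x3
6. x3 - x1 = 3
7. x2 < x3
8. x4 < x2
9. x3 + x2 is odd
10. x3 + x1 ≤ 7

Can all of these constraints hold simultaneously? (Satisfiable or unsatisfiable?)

Unsatisfiable

Constraints 5, 7, and 8 give x3 < x4, x4 < x2, x2 < x3. Chaining: x3 < x4 < x2 < x3, which forces x3 < x3 — impossible.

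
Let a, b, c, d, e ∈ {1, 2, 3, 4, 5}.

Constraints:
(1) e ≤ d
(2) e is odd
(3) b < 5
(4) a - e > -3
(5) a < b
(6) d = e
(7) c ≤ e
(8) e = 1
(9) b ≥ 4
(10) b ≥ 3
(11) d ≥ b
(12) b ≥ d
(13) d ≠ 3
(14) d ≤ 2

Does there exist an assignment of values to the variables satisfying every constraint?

From constraint 9: b ≥ 4. From constraints 11 and 14: b ≤ d and d ≤ 2, so b ≤ 2. But 2 < 4, so no value of b works.

Unsatisfiable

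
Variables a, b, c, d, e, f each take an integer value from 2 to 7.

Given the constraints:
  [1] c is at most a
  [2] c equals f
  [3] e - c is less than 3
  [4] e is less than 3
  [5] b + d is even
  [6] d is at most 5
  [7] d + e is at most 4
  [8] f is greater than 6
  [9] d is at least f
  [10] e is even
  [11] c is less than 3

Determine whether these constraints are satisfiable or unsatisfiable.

Unsatisfiable

From constraint 8: f ≥ 7. From constraints 6 and 9: f ≤ d and d ≤ 5, so f ≤ 5. But 5 < 7, so no value of f works.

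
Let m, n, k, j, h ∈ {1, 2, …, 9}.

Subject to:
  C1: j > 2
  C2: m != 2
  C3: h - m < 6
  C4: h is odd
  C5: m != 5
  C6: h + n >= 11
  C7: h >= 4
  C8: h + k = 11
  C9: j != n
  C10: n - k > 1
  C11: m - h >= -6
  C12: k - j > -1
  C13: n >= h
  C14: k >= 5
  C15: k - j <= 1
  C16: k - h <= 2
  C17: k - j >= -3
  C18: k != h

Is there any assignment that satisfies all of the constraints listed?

Try m = 1, n = 9, k = 6, j = 6, h = 5.
Check constraint 3: h - m = 4; constraint 6: h + n = 14; constraint 8: h + k = 11. The remaining constraints are straightforward to verify.

Satisfiable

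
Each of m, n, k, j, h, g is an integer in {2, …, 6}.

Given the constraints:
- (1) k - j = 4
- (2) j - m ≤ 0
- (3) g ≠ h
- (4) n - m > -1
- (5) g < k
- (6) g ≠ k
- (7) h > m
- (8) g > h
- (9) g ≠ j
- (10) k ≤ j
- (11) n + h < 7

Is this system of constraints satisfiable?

Constraints 2, 5, 7, 8, and 10 give j ≤ m, m < h, h < g, g < k, k ≤ j. Chaining: j ≤ m < h < g < k ≤ j, which forces j < j — impossible.

Unsatisfiable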